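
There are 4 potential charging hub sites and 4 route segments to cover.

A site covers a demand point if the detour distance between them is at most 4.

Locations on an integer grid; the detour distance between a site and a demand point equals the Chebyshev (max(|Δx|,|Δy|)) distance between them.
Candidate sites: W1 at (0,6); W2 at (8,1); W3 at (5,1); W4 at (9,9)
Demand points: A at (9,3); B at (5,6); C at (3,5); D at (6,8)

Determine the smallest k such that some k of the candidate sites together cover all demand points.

Coverage sets (demand points within 4 of each site):
  W1: {C}
  W2: {A}
  W3: {A, C}
  W4: {B, D}
No single site covers all 4 demand points.
But {W3, W4} covers everything, so the minimum is 2.

2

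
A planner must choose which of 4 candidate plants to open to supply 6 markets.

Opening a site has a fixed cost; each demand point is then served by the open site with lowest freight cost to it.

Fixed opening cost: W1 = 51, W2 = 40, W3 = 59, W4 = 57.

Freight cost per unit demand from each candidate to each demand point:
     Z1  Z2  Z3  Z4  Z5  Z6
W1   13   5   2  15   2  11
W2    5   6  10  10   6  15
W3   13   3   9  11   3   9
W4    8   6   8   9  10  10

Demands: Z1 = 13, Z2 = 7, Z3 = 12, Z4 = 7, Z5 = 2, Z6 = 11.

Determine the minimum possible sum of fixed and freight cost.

Open {W1, W2}: assign each demand point to its cheapest open site.
  Z1→W2 13×5=65, Z2→W1 7×5=35, Z3→W1 12×2=24, Z4→W2 7×10=70, Z5→W1 2×2=4, Z6→W1 11×11=121
  freight cost 319, fixed 91 → total 410.
Compare {W1, W2, W3}: freight cost 283 + fixed 150 = 433.
Compare {W1, W4}: freight cost 340 + fixed 108 = 448.
Compare {W1, W2, W4}: freight cost 301 + fixed 148 = 449.
All other subsets cost ≥ 433. Minimum total cost: 410.

410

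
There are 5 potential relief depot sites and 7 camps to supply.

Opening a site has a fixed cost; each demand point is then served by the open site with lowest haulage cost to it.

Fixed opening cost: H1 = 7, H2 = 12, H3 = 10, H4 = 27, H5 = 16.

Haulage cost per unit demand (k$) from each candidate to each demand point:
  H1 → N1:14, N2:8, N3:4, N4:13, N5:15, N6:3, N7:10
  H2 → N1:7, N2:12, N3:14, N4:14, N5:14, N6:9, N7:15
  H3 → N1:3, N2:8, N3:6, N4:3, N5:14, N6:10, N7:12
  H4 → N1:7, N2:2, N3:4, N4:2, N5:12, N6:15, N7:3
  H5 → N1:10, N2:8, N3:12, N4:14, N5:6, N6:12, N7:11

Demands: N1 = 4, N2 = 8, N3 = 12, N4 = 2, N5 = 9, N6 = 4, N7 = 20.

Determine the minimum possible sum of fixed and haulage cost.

Open {H1, H3, H4, H5}: assign each demand point to its cheapest open site.
  N1→H3 4×3=12, N2→H4 8×2=16, N3→H1 12×4=48, N4→H4 2×2=4, N5→H5 9×6=54, N6→H1 4×3=12, N7→H4 20×3=60
  haulage cost 206, fixed 60 → total 266.
Compare {H1, H4, H5}: haulage cost 222 + fixed 50 = 272.
Compare {H1, H2, H3, H4, H5}: haulage cost 206 + fixed 72 = 278.
Compare {H1, H2, H4, H5}: haulage cost 222 + fixed 62 = 284.
All other subsets cost ≥ 272. Minimum total cost: 266.

266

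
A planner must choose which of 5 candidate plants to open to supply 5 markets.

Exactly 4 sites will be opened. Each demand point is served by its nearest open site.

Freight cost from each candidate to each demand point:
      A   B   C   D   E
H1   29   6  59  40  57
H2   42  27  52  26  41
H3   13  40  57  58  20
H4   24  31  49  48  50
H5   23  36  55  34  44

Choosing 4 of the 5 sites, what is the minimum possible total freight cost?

114

Open {H1, H2, H3, H4}.
  A→H3 13, B→H1 6, C→H4 49, D→H2 26, E→H3 20  ⇒ total 114.
Compare {H1, H2, H3, H5}: total 117.
Compare {H1, H3, H4, H5}: total 122.
No size-4 selection does better; minimum is 114.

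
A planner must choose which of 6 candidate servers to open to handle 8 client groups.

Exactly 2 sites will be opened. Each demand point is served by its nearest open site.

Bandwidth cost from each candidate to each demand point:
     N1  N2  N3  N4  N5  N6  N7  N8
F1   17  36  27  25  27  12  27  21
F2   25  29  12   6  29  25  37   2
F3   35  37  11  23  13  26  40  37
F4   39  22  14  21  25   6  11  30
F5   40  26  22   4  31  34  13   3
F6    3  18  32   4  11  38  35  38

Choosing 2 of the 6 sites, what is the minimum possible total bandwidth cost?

Open {F4, F6}.
  N1→F6 3, N2→F6 18, N3→F4 14, N4→F6 4, N5→F6 11, N6→F4 6, N7→F4 11, N8→F4 30  ⇒ total 97.
Compare {F5, F6}: total 108.
Compare {F2, F4}: total 109.
No size-2 selection does better; minimum is 97.

97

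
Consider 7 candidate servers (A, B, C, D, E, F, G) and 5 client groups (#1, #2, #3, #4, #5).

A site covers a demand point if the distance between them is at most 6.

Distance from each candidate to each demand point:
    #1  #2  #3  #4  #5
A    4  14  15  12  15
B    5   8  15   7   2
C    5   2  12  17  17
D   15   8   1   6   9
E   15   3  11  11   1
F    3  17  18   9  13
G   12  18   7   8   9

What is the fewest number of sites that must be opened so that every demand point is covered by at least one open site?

Coverage sets (demand points within 6 of each site):
  A: {#1}
  B: {#1, #5}
  C: {#1, #2}
  D: {#3, #4}
  E: {#2, #5}
  F: {#1}
  G: {}
No 2 sites suffice: every size-2 union leaves at least one demand point uncovered.
But {A, D, E} covers everything, so the minimum is 3.

3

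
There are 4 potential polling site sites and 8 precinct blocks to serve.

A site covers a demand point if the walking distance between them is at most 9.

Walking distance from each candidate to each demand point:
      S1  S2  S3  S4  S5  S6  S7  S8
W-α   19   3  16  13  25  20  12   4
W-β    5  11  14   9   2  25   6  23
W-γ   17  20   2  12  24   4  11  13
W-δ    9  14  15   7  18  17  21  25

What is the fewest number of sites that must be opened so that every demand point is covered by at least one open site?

3

Coverage sets (demand points within 9 of each site):
  W-α: {S2, S8}
  W-β: {S1, S4, S5, S7}
  W-γ: {S3, S6}
  W-δ: {S1, S4}
No 2 sites suffice: every size-2 union leaves at least one demand point uncovered.
But {W-α, W-β, W-γ} covers everything, so the minimum is 3.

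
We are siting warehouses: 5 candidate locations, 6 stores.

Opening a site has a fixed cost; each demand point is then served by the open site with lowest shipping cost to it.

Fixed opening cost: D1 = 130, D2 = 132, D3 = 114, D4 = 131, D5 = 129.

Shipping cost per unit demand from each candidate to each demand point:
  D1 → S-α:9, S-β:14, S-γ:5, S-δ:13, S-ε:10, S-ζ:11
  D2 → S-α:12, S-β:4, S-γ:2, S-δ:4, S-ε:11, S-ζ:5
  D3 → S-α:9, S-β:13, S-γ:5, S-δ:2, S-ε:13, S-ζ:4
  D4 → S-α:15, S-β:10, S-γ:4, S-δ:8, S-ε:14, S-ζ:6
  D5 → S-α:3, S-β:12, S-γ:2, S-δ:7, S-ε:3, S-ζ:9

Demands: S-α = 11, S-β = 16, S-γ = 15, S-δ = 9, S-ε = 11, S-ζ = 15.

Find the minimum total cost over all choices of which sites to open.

532

Open {D2, D5}: assign each demand point to its cheapest open site.
  S-α→D5 11×3=33, S-β→D2 16×4=64, S-γ→D2 15×2=30, S-δ→D2 9×4=36, S-ε→D5 11×3=33, S-ζ→D2 15×5=75
  shipping cost 271, fixed 261 → total 532.
Compare {D2}: shipping cost 458 + fixed 132 = 590.
Compare {D3, D5}: shipping cost 366 + fixed 243 = 609.
Compare {D2, D3, D5}: shipping cost 238 + fixed 375 = 613.
All other subsets cost ≥ 590. Minimum total cost: 532.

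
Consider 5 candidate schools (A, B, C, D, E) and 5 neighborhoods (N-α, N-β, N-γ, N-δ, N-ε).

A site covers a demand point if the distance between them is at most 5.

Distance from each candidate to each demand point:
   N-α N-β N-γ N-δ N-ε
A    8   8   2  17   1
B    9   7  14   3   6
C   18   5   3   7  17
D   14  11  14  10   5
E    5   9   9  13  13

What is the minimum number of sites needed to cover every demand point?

Coverage sets (demand points within 5 of each site):
  A: {N-γ, N-ε}
  B: {N-δ}
  C: {N-β, N-γ}
  D: {N-ε}
  E: {N-α}
No 3 sites suffice: every size-3 union leaves at least one demand point uncovered.
But {A, B, C, E} covers everything, so the minimum is 4.

4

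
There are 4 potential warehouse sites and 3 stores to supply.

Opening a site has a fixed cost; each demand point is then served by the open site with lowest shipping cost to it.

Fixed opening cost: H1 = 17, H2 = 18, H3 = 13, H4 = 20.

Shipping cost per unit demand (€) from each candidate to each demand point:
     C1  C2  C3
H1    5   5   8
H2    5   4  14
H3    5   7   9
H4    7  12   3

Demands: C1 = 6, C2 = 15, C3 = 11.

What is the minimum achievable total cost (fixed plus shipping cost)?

Open {H2, H4}: assign each demand point to its cheapest open site.
  C1→H2 6×5=30, C2→H2 15×4=60, C3→H4 11×3=33
  shipping cost 123, fixed 38 → total 161.
Compare {H2, H3, H4}: shipping cost 123 + fixed 51 = 174.
Compare {H1, H4}: shipping cost 138 + fixed 37 = 175.
Compare {H1, H2, H4}: shipping cost 123 + fixed 55 = 178.
All other subsets cost ≥ 174. Minimum total cost: 161.

161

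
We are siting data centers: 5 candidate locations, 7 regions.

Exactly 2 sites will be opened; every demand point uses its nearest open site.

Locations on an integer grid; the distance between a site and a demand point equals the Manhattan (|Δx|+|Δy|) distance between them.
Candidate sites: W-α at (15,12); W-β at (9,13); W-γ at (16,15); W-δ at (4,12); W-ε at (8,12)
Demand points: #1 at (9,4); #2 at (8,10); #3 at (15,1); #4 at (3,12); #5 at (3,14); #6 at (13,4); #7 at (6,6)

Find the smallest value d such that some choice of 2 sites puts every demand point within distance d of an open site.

Open {W-α, W-β}.
  Farthest demand point is #3 at distance 11 (to W-α); all others are ≤ 11.
With {W-α, W-ε} the worst case is 11.
With {W-α, W-δ} the worst case is 13.
No size-2 selection achieves below 11.

11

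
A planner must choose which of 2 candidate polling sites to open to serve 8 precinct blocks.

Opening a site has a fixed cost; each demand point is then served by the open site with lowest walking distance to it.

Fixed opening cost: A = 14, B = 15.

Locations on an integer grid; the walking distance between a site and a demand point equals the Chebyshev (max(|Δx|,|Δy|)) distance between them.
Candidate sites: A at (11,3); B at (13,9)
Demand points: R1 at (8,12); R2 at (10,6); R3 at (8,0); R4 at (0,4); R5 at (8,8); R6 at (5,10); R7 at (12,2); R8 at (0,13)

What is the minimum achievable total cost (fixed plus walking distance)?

Open {A}: assign each demand point to its cheapest open site.
  R1→A 9, R2→A 3, R3→A 3, R4→A 11, R5→A 5, R6→A 7, R7→A 1, R8→A 11
  walking distance 50, fixed 14 → total 64.
Compare {A, B}: walking distance 46 + fixed 29 = 75.
Compare {B}: walking distance 63 + fixed 15 = 78.

64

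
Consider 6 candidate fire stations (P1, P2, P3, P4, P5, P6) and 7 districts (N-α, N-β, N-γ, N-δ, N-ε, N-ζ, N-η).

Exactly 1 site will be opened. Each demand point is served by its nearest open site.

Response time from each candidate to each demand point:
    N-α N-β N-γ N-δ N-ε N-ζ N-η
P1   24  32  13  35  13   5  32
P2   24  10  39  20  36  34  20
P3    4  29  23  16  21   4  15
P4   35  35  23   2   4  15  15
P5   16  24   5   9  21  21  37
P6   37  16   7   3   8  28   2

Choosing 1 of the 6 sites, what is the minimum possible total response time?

Open {P6}.
  N-α→P6 37, N-β→P6 16, N-γ→P6 7, N-δ→P6 3, N-ε→P6 8, N-ζ→P6 28, N-η→P6 2  ⇒ total 101.
Compare {P3}: total 112.
Compare {P4}: total 129.
No size-1 selection does better; minimum is 101.

101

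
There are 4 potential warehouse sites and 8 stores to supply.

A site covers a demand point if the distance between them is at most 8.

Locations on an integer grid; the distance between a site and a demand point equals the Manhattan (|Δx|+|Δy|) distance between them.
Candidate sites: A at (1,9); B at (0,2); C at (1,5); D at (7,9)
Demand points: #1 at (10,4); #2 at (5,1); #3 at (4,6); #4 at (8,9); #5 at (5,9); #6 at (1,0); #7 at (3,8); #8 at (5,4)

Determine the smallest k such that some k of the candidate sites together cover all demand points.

2

Coverage sets (demand points within 8 of each site):
  A: {#3, #4, #5, #7}
  B: {#2, #3, #6, #8}
  C: {#2, #3, #5, #6, #7, #8}
  D: {#1, #3, #4, #5, #7, #8}
No single site covers all 8 demand points.
But {B, D} covers everything, so the minimum is 2.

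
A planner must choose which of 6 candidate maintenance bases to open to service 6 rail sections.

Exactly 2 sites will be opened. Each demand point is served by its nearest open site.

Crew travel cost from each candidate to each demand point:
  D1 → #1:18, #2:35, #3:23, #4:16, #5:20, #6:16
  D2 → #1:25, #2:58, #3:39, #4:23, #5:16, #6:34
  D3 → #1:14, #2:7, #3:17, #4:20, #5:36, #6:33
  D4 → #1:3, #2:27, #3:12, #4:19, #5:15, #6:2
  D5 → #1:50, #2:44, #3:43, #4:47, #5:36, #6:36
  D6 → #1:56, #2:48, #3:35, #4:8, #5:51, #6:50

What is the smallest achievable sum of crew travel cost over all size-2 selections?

Open {D3, D4}.
  #1→D4 3, #2→D3 7, #3→D4 12, #4→D4 19, #5→D4 15, #6→D4 2  ⇒ total 58.
Compare {D4, D6}: total 67.
Compare {D1, D4}: total 75.
No size-2 selection does better; minimum is 58.

58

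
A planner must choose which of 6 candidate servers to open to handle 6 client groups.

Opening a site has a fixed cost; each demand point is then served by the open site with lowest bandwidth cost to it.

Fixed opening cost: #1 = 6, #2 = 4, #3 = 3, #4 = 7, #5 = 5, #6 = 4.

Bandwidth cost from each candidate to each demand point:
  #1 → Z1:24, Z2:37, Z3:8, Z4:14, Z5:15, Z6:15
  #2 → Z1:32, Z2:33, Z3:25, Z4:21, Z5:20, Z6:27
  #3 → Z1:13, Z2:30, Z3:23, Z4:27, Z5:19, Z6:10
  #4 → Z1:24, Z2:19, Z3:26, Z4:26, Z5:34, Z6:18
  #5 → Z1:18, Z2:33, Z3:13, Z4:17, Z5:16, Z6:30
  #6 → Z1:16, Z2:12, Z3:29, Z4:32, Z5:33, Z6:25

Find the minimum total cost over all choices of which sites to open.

85

Open {#1, #3, #6}: assign each demand point to its cheapest open site.
  Z1→#3 13, Z2→#6 12, Z3→#1 8, Z4→#1 14, Z5→#1 15, Z6→#3 10
  bandwidth cost 72, fixed 13 → total 85.
Compare {#1, #2, #3, #6}: bandwidth cost 72 + fixed 17 = 89.
Compare {#1, #6}: bandwidth cost 80 + fixed 10 = 90.
Compare {#1, #3, #5, #6}: bandwidth cost 72 + fixed 18 = 90.
All other subsets cost ≥ 89. Minimum total cost: 85.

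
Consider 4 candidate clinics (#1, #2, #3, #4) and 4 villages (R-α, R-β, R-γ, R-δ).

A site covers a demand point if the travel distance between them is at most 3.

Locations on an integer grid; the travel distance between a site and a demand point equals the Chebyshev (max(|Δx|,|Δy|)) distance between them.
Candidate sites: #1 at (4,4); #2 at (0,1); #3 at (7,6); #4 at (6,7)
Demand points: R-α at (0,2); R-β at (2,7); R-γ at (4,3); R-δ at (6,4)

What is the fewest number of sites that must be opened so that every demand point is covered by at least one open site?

2

Coverage sets (demand points within 3 of each site):
  #1: {R-β, R-γ, R-δ}
  #2: {R-α}
  #3: {R-γ, R-δ}
  #4: {R-δ}
No single site covers all 4 demand points.
But {#1, #2} covers everything, so the minimum is 2.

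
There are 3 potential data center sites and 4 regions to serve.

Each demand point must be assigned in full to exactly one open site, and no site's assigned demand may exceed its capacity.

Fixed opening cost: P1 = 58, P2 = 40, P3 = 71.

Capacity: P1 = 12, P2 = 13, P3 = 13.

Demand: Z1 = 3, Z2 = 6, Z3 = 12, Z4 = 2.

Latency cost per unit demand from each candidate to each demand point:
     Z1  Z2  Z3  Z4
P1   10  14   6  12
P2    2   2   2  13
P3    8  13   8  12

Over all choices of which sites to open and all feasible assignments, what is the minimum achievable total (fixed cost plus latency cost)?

Open {P1, P2}; cheapest assignment that respects the capacities:
  P1 (cap 12, load 12): Z3 — cost 12×6 = 72
  P2 (cap 13, load 11): Z1, Z2, Z4 — cost 3×2 + 6×2 + 2×13 = 44
  Shipping 116, fixed 98 → total 214.
  Any other capacity-feasible assignment to {P1, P2} ships for at least 116.
Compare {P2, P3}: its best feasible assignment gives total 251.
Compare {P1, P2, P3}: its best feasible assignment gives total 283.
Every other set of open sites that can feasibly serve all demand totals ≥ 251 even under its best assignment. Minimum: 214.

214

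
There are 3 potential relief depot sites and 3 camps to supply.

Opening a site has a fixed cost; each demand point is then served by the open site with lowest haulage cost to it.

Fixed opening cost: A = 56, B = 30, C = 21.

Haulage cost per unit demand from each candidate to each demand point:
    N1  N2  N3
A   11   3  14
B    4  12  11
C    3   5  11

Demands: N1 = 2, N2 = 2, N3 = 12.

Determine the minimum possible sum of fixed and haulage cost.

169

Open {C}: assign each demand point to its cheapest open site.
  N1→C 2×3=6, N2→C 2×5=10, N3→C 12×11=132
  haulage cost 148, fixed 21 → total 169.
Compare {B}: haulage cost 164 + fixed 30 = 194.
Compare {B, C}: haulage cost 148 + fixed 51 = 199.
Compare {A, C}: haulage cost 144 + fixed 77 = 221.
All other subsets cost ≥ 194. Minimum total cost: 169.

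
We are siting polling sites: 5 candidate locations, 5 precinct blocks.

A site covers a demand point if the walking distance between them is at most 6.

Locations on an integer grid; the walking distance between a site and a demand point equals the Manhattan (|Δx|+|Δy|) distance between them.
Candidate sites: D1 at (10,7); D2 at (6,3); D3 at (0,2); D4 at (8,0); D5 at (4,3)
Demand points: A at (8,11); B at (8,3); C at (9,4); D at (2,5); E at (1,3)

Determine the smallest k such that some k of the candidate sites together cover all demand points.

Coverage sets (demand points within 6 of each site):
  D1: {A, B, C}
  D2: {B, C, D, E}
  D3: {D, E}
  D4: {B, C}
  D5: {B, C, D, E}
No single site covers all 5 demand points.
But {D1, D2} covers everything, so the minimum is 2.

2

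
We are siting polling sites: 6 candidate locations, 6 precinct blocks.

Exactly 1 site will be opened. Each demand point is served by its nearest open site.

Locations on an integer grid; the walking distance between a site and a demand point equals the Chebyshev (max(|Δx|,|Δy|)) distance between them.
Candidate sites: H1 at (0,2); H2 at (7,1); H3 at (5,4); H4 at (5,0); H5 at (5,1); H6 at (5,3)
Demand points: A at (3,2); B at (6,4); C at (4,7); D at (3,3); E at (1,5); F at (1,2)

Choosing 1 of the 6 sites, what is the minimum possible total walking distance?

Open {H3}.
  A→H3 2, B→H3 1, C→H3 3, D→H3 2, E→H3 4, F→H3 4  ⇒ total 16.
Compare {H6}: total 17.
Compare {H1}: total 21.
No size-1 selection does better; minimum is 16.

16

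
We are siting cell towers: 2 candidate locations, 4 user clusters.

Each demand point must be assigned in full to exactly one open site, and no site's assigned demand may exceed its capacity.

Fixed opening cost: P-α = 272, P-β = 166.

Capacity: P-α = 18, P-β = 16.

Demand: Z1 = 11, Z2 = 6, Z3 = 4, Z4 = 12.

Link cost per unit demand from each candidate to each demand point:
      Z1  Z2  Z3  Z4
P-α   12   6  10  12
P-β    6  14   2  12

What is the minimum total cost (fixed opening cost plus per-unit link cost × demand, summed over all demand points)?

Open {P-α, P-β}; cheapest assignment that respects the capacities:
  P-α (cap 18, load 18): Z2, Z4 — cost 6×6 + 12×12 = 180
  P-β (cap 16, load 15): Z1, Z3 — cost 11×6 + 4×2 = 74
  Shipping 254, fixed 438 → total 692.
  Any other capacity-feasible assignment to {P-α, P-β} ships for at least 254.
Total demand is 33 and no other set of sites has combined capacity ≥ 33, so {P-α, P-β} is the only feasible choice of open sites. Minimum: 692.

692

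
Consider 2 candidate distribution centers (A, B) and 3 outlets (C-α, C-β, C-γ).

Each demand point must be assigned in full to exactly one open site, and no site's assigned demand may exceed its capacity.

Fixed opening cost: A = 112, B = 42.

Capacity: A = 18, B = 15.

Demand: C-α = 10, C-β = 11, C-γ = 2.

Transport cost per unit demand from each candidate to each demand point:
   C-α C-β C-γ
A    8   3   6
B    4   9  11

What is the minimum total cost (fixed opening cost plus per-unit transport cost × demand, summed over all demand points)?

239

Open {A, B}; cheapest assignment that respects the capacities:
  A (cap 18, load 13): C-β, C-γ — cost 11×3 + 2×6 = 45
  B (cap 15, load 10): C-α — cost 10×4 = 40
  Shipping 85, fixed 154 → total 239.
  Any other capacity-feasible assignment to {A, B} ships for at least 85.
Total demand is 23 and no other set of sites has combined capacity ≥ 23, so {A, B} is the only feasible choice of open sites. Minimum: 239.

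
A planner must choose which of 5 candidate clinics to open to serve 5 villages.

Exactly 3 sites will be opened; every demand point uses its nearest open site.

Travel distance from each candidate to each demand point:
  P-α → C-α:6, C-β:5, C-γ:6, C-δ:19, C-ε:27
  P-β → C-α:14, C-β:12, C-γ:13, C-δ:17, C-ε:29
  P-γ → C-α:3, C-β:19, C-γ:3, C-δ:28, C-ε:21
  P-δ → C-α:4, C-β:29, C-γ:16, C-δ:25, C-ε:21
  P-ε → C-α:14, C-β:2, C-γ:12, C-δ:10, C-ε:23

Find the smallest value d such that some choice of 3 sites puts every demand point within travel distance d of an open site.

Open {P-α, P-β, P-γ}.
  Farthest demand point is C-ε at travel distance 21 (to P-γ); all others are ≤ 21.
With {P-α, P-β, P-δ} the worst case is 21.
With {P-α, P-γ, P-δ} the worst case is 21.
No size-3 selection achieves below 21.

21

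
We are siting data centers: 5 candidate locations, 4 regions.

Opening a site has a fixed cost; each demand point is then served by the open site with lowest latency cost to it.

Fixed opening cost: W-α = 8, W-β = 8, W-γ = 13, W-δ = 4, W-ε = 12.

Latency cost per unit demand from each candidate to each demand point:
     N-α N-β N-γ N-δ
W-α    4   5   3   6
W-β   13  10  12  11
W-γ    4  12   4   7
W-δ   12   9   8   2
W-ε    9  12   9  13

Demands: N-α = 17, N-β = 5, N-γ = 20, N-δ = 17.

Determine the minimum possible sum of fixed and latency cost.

199

Open {W-α, W-δ}: assign each demand point to its cheapest open site.
  N-α→W-α 17×4=68, N-β→W-α 5×5=25, N-γ→W-α 20×3=60, N-δ→W-δ 17×2=34
  latency cost 187, fixed 12 → total 199.
Compare {W-α, W-β, W-δ}: latency cost 187 + fixed 20 = 207.
Compare {W-α, W-δ, W-ε}: latency cost 187 + fixed 24 = 211.
Compare {W-α, W-γ, W-δ}: latency cost 187 + fixed 25 = 212.
All other subsets cost ≥ 207. Minimum total cost: 199.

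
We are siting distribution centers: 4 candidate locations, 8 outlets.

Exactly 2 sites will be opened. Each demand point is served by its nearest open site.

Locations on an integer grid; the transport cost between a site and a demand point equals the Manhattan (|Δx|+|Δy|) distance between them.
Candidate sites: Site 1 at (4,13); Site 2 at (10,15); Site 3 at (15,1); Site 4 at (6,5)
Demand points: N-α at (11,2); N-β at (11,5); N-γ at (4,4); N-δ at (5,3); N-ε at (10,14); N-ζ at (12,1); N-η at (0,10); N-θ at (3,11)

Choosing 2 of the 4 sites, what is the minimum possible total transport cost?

46

Open {Site 1, Site 4}.
  N-α→Site 4 8, N-β→Site 4 5, N-γ→Site 4 3, N-δ→Site 4 3, N-ε→Site 1 7, N-ζ→Site 4 10, N-η→Site 1 7, N-θ→Site 1 3  ⇒ total 46.
Compare {Site 2, Site 4}: total 50.
Compare {Site 3, Site 4}: total 52.
No size-2 selection does better; minimum is 46.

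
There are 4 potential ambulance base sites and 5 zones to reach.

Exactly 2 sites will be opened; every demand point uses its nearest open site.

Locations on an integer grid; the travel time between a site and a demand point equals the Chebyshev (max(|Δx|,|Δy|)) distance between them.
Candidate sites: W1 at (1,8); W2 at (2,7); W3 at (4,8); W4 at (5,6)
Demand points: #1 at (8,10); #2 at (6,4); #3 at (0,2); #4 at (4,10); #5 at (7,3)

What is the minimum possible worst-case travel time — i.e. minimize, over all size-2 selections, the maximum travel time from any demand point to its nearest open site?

5

Open {W1, W4}.
  Farthest demand point is #3 at travel time 5 (to W4); all others are ≤ 5.
With {W2, W3} the worst case is 5.
With {W2, W4} the worst case is 5.
No size-2 selection achieves below 5.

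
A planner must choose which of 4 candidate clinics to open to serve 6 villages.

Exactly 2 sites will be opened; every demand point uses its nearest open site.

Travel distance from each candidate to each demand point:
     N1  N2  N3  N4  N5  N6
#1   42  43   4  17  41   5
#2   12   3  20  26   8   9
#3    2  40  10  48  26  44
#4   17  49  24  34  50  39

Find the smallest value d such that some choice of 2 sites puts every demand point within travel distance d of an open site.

Open {#1, #2}.
  Farthest demand point is N4 at travel distance 17 (to #1); all others are ≤ 17.
With {#2, #3} the worst case is 26.
With {#2, #4} the worst case is 26.
No size-2 selection achieves below 17.

17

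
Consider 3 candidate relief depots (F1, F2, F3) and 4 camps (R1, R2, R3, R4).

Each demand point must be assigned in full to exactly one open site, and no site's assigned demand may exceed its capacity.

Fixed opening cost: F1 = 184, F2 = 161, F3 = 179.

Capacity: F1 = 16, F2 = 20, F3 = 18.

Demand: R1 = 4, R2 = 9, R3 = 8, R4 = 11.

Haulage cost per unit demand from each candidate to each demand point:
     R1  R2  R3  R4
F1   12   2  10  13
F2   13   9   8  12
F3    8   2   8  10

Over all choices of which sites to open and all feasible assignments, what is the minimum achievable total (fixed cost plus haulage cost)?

586

Open {F2, F3}; cheapest assignment that respects the capacities:
  F2 (cap 20, load 19): R3, R4 — cost 8×8 + 11×12 = 196
  F3 (cap 18, load 13): R1, R2 — cost 4×8 + 9×2 = 50
  Shipping 246, fixed 340 → total 586.
  Any other capacity-feasible assignment to {F2, F3} ships for at least 246.
Compare {F1, F2}: its best feasible assignment gives total 607.
Compare {F1, F3}: its best feasible assignment gives total 636.
Every other set of open sites that can feasibly serve all demand totals ≥ 607 even under its best assignment. Minimum: 586.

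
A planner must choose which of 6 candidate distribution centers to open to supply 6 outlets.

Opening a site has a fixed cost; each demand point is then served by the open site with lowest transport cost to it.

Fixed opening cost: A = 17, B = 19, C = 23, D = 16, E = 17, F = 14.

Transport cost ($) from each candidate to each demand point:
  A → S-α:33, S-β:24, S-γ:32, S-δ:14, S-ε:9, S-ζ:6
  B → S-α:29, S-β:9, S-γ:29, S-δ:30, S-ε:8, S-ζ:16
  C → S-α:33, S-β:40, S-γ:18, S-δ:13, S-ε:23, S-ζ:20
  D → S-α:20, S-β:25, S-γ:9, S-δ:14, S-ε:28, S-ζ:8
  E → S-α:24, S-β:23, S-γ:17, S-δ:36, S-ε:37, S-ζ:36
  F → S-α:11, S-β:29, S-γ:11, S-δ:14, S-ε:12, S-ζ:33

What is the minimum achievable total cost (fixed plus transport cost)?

Open {B, F}: assign each demand point to its cheapest open site.
  S-α→F 11, S-β→B 9, S-γ→F 11, S-δ→F 14, S-ε→B 8, S-ζ→B 16
  transport cost 69, fixed 33 → total 102.
Compare {B, D}: transport cost 68 + fixed 35 = 103.
Compare {A, F}: transport cost 75 + fixed 31 = 106.
Compare {B, D, F}: transport cost 59 + fixed 49 = 108.
All other subsets cost ≥ 103. Minimum total cost: 102.

102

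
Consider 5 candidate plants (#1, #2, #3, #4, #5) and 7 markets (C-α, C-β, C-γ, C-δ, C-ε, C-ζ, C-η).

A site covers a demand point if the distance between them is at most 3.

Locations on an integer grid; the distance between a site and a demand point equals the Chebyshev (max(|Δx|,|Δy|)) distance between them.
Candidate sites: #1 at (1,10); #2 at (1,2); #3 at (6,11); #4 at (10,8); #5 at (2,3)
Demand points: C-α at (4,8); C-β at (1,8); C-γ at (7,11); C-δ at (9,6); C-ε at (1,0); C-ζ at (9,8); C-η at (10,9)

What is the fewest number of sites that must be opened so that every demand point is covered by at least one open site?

Coverage sets (demand points within 3 of each site):
  #1: {C-α, C-β}
  #2: {C-ε}
  #3: {C-α, C-γ, C-ζ}
  #4: {C-γ, C-δ, C-ζ, C-η}
  #5: {C-ε}
No 2 sites suffice: every size-2 union leaves at least one demand point uncovered.
But {#1, #2, #4} covers everything, so the minimum is 3.

3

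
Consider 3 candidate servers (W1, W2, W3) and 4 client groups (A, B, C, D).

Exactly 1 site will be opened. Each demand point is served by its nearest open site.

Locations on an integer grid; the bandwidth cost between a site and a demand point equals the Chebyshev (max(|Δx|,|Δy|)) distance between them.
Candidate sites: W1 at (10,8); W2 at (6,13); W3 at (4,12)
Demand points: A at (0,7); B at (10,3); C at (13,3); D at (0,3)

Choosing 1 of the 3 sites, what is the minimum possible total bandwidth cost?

Open {W1}.
  A→W1 10, B→W1 5, C→W1 5, D→W1 10  ⇒ total 30.
Compare {W3}: total 32.
Compare {W2}: total 36.

30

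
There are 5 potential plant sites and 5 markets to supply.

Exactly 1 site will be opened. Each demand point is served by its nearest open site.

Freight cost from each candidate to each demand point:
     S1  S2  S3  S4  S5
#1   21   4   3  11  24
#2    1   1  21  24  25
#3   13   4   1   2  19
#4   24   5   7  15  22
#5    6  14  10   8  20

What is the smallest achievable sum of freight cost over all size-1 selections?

Open {#3}.
  S1→#3 13, S2→#3 4, S3→#3 1, S4→#3 2, S5→#3 19  ⇒ total 39.
Compare {#5}: total 58.
Compare {#1}: total 63.
No size-1 selection does better; minimum is 39.

39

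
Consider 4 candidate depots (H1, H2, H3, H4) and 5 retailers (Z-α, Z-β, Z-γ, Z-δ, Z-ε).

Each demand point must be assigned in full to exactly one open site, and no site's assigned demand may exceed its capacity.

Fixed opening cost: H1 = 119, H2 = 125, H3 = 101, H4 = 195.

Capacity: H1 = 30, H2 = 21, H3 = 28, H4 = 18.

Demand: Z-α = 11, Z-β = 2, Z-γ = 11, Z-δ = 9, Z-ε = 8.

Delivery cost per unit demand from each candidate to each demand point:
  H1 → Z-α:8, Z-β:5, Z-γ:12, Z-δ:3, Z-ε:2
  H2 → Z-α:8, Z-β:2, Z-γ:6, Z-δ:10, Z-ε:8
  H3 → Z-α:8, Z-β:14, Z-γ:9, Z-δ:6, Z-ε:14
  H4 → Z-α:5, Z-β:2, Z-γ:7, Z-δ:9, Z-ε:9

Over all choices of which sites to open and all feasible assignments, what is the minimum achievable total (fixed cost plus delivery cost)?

445

Open {H1, H2}; cheapest assignment that respects the capacities:
  H1 (cap 30, load 28): Z-α, Z-δ, Z-ε — cost 11×8 + 9×3 + 8×2 = 131
  H2 (cap 21, load 13): Z-β, Z-γ — cost 2×2 + 11×6 = 70
  Shipping 201, fixed 244 → total 445.
  Any other capacity-feasible assignment to {H1, H2} ships for at least 201.
Compare {H1, H3}: its best feasible assignment gives total 460.
Compare {H2, H3}: its best feasible assignment gives total 502.
Every other set of open sites that can feasibly serve all demand totals ≥ 460 even under its best assignment. Minimum: 445.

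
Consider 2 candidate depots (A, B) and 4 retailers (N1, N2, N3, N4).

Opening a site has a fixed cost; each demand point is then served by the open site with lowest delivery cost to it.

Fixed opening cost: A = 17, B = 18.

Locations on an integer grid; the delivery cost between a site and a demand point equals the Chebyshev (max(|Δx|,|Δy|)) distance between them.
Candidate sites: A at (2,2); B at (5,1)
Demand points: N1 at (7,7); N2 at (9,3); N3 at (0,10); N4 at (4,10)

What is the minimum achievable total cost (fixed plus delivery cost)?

45

Open {A}: assign each demand point to its cheapest open site.
  N1→A 5, N2→A 7, N3→A 8, N4→A 8
  delivery cost 28, fixed 17 → total 45.
Compare {B}: delivery cost 28 + fixed 18 = 46.
Compare {A, B}: delivery cost 25 + fixed 35 = 60.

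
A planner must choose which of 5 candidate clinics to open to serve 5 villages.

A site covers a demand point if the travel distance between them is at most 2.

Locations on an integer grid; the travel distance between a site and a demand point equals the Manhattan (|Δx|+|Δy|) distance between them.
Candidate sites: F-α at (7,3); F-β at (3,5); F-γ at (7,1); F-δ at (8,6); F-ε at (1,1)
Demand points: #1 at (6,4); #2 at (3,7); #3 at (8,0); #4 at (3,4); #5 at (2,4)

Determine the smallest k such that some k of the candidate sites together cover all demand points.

Coverage sets (demand points within 2 of each site):
  F-α: {#1}
  F-β: {#2, #4, #5}
  F-γ: {#3}
  F-δ: {}
  F-ε: {}
No 2 sites suffice: every size-2 union leaves at least one demand point uncovered.
But {F-α, F-β, F-γ} covers everything, so the minimum is 3.

3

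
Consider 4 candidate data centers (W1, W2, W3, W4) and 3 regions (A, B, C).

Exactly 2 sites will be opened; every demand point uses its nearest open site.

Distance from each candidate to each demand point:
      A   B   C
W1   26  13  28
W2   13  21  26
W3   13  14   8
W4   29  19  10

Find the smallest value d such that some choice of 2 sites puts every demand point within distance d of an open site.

Open {W1, W3}.
  Farthest demand point is A at distance 13 (to W3); all others are ≤ 13.
With {W2, W3} the worst case is 14.
With {W3, W4} the worst case is 14.
No size-2 selection achieves below 13.

13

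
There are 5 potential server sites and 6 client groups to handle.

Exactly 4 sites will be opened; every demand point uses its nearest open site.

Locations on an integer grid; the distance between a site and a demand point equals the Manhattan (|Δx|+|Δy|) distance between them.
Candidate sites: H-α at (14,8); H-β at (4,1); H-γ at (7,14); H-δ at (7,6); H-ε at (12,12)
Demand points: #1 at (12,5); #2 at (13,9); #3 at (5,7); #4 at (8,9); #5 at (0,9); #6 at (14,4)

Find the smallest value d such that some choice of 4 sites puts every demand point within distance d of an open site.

10

Open {H-α, H-β, H-γ, H-δ}.
  Farthest demand point is #5 at distance 10 (to H-δ); all others are ≤ 10.
With {H-α, H-β, H-δ, H-ε} the worst case is 10.
With {H-α, H-γ, H-δ, H-ε} the worst case is 10.
No size-4 selection achieves below 10.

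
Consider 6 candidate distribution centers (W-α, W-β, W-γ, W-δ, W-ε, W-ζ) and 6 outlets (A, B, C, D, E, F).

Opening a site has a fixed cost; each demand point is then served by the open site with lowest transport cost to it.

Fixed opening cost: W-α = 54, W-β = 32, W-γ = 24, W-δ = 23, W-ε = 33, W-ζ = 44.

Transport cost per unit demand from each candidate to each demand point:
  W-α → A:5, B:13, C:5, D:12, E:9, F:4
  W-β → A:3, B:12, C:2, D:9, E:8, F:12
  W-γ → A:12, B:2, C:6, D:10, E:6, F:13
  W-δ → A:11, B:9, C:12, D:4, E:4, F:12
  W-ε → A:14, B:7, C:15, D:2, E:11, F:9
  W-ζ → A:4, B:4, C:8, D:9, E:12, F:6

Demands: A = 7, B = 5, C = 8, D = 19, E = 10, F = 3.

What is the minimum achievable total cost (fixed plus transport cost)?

Open {W-β, W-γ, W-ε}: assign each demand point to its cheapest open site.
  A→W-β 7×3=21, B→W-γ 5×2=10, C→W-β 8×2=16, D→W-ε 19×2=38, E→W-γ 10×6=60, F→W-ε 3×9=27
  transport cost 172, fixed 89 → total 261.
Compare {W-β, W-γ, W-δ, W-ε}: transport cost 152 + fixed 112 = 264.
Compare {W-β, W-δ, W-ε}: transport cost 177 + fixed 88 = 265.
Compare {W-β, W-γ, W-δ}: transport cost 199 + fixed 79 = 278.
All other subsets cost ≥ 264. Minimum total cost: 261.

261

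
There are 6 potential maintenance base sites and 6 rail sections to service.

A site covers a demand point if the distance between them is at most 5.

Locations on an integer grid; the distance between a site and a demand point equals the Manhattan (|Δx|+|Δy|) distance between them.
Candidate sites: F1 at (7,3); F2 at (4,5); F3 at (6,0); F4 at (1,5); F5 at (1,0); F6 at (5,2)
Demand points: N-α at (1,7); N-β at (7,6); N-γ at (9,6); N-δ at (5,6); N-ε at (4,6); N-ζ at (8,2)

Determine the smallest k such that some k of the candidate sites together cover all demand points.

2

Coverage sets (demand points within 5 of each site):
  F1: {N-β, N-γ, N-δ, N-ζ}
  F2: {N-α, N-β, N-δ, N-ε}
  F3: {N-ζ}
  F4: {N-α, N-δ, N-ε}
  F5: {}
  F6: {N-δ, N-ε, N-ζ}
No single site covers all 6 demand points.
But {F1, F2} covers everything, so the minimum is 2.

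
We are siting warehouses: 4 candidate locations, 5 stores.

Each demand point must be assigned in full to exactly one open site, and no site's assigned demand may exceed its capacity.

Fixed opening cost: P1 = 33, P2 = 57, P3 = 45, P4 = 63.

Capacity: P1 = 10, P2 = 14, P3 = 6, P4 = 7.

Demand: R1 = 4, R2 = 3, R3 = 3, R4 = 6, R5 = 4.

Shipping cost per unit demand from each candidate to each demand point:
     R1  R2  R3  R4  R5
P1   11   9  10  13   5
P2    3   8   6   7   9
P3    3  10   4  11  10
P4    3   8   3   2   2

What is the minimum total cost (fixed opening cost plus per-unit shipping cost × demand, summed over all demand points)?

209

Open {P1, P2}; cheapest assignment that respects the capacities:
  P1 (cap 10, load 7): R2, R5 — cost 3×9 + 4×5 = 47
  P2 (cap 14, load 13): R1, R3, R4 — cost 4×3 + 3×6 + 6×7 = 72
  Shipping 119, fixed 90 → total 209.
  Any other capacity-feasible assignment to {P1, P2} ships for at least 119.
Compare {P2, P4}: its best feasible assignment gives total 215.
Compare {P2, P3}: its best feasible assignment gives total 234.
Every other set of open sites that can feasibly serve all demand totals ≥ 215 even under its best assignment. Minimum: 209.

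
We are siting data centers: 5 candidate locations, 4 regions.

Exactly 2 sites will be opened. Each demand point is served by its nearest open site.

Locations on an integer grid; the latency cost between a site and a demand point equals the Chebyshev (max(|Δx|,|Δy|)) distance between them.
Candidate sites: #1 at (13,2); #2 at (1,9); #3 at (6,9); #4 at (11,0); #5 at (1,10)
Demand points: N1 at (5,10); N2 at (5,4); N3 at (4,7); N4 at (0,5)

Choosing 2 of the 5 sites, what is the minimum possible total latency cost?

Open {#2, #3}.
  N1→#3 1, N2→#2 5, N3→#3 2, N4→#2 4  ⇒ total 12.
Compare {#3, #5}: total 13.
Compare {#1, #3}: total 14.
No size-2 selection does better; minimum is 12.

12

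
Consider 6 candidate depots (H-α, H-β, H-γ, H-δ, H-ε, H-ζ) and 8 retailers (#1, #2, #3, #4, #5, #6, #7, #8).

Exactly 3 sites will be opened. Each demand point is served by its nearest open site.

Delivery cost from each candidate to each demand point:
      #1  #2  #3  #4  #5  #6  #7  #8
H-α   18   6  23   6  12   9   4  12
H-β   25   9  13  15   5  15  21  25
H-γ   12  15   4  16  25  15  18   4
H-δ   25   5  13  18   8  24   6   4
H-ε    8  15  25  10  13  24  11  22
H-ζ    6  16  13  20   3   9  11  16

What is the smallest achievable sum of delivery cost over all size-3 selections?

42

Open {H-α, H-γ, H-ζ}.
  #1→H-ζ 6, #2→H-α 6, #3→H-γ 4, #4→H-α 6, #5→H-ζ 3, #6→H-α 9, #7→H-α 4, #8→H-γ 4  ⇒ total 42.
Compare {H-α, H-β, H-γ}: total 50.
Compare {H-α, H-δ, H-ζ}: total 50.
No size-3 selection does better; minimum is 42.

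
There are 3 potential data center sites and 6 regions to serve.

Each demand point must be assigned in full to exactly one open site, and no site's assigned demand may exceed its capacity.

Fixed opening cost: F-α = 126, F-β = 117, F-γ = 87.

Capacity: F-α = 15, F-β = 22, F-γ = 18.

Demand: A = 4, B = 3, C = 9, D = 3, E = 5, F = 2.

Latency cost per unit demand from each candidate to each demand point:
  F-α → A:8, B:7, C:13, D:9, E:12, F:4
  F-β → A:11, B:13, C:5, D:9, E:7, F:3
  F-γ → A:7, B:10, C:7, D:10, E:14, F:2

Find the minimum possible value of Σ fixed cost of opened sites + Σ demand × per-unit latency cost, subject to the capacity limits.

Open {F-β, F-γ}; cheapest assignment that respects the capacities:
  F-β (cap 22, load 17): C, D, E — cost 9×5 + 3×9 + 5×7 = 107
  F-γ (cap 18, load 9): A, B, F — cost 4×7 + 3×10 + 2×2 = 62
  Shipping 169, fixed 204 → total 373.
  Any other capacity-feasible assignment to {F-β, F-γ} ships for at least 169.
Compare {F-α, F-β}: its best feasible assignment gives total 409.
Compare {F-α, F-γ}: its best feasible assignment gives total 416.
Every other set of open sites that can feasibly serve all demand totals ≥ 409 even under its best assignment. Minimum: 373.

373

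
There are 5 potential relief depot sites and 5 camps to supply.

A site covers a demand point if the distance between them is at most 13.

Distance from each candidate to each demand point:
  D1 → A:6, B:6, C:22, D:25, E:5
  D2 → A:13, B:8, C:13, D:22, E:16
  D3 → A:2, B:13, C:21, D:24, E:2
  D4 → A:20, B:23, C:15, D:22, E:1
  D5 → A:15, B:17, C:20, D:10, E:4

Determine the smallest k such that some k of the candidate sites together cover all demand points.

Coverage sets (demand points within 13 of each site):
  D1: {A, B, E}
  D2: {A, B, C}
  D3: {A, B, E}
  D4: {E}
  D5: {D, E}
No single site covers all 5 demand points.
But {D2, D5} covers everything, so the minimum is 2.

2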